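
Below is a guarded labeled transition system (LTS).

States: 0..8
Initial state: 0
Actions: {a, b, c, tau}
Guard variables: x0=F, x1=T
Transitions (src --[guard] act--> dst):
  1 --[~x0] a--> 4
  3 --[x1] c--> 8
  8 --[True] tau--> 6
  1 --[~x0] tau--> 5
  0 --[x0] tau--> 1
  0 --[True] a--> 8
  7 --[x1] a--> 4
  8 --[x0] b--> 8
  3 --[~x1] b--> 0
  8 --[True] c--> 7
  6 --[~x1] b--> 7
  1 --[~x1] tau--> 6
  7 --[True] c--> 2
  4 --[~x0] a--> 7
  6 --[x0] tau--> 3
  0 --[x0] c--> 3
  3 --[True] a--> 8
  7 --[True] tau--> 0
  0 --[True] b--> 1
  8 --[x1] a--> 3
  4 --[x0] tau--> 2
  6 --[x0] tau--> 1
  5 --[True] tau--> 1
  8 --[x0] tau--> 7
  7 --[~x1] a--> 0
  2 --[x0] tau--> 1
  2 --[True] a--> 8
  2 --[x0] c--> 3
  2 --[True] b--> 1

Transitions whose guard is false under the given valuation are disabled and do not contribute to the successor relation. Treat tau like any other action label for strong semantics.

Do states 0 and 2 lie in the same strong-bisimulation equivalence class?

Refine partition for ~:
  π0 = {{0,1,2,3,4,5,6,7,8}}
  π1 = {{0,2},{1},{3},{4},{5},{6},{7,8}}
  π2 = {{0,2},{1},{3},{4},{5},{6},{7},{8}}
stable after 3 split(s): 8 block(s)
[0]={0,2}  [2]={0,2}

Answer: BISIMILAR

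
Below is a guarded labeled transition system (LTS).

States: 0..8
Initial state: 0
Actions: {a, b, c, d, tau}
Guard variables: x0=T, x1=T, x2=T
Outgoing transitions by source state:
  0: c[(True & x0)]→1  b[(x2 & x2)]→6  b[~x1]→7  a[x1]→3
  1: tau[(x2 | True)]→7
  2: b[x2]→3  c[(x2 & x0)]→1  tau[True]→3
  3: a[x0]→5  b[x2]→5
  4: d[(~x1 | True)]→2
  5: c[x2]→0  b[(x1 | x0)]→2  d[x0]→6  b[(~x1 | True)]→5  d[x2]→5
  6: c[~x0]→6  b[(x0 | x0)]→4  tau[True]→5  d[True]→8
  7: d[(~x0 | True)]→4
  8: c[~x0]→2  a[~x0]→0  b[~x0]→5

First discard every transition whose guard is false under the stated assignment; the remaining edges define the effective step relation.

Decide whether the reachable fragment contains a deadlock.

R = {0,1,2,3,4,5,6,7,8}
  0: a→3  b→6  c→1  [3 exit(s)]
  1: tau→7  [1 exit(s)]
  2: b→3  c→1  tau→3  [3 exit(s)]
  3: a→5  b→5  [2 exit(s)]
  4: d→2  [1 exit(s)]
  5: b→2  b→5  c→0  d→5  d→6  [5 exit(s)]
  6: b→4  d→8  tau→5  [3 exit(s)]
  7: d→4  [1 exit(s)]
  8: ∅  [STUCK]
Path to 8: b·d

Answer: DEADLOCK at state 8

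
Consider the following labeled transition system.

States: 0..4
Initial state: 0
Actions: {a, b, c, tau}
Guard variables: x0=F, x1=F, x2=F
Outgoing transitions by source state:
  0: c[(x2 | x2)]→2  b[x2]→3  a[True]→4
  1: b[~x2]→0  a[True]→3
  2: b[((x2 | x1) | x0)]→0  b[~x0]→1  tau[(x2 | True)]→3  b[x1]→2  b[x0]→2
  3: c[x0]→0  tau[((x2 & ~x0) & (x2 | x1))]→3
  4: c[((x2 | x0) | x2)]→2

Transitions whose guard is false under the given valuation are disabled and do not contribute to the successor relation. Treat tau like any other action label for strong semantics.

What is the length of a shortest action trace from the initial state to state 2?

Layered search for 2:
  depth 0: {0}
  depth 1: {4}
2 never appears.

Answer: UNREACHABLE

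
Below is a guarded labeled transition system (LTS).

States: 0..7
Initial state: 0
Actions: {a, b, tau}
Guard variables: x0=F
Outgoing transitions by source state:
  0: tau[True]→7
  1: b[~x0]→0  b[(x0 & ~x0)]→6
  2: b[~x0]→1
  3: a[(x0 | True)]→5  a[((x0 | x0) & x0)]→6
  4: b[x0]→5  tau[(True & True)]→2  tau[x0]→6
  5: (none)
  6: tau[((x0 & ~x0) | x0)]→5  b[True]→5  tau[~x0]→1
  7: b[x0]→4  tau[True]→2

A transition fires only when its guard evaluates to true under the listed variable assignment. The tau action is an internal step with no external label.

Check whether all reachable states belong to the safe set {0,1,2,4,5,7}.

Inv-set: {0,1,2,4,5,7}
R = {0,1,2,7}
  0: ok
  1: ok
  2: ok
  7: ok

Answer: INVARIANT HOLDS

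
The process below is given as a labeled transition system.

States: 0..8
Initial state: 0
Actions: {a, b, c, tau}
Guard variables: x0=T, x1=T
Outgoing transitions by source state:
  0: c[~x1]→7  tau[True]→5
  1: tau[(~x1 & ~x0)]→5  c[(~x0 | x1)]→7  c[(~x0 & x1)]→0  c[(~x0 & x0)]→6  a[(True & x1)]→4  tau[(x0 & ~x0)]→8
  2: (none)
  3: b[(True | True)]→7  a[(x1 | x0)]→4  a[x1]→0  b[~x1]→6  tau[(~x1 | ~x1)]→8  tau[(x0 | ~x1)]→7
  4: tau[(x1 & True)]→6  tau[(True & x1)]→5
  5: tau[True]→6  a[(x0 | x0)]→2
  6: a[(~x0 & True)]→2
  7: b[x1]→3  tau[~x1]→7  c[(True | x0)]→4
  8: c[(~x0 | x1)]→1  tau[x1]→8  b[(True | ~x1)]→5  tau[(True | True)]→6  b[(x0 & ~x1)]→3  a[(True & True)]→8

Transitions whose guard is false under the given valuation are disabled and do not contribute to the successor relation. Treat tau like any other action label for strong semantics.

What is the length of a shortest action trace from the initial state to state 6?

Answer: 2

Working:
Layered search for 6:
  Layer 0: {0}
  Layer 1: {5}
  Layer 2: {2,6}
6 enters at depth 2; path tau·tau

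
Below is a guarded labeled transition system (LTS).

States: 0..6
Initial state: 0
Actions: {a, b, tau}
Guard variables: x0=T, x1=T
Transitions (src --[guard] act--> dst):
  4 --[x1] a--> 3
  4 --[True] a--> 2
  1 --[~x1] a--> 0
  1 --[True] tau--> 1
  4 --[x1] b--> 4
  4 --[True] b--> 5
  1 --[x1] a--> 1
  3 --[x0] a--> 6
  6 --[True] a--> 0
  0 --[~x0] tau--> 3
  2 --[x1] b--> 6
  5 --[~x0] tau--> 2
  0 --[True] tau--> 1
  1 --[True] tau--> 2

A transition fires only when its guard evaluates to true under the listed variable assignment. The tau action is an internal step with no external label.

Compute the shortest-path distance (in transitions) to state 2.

Layered search for 2:
  Layer 0: {0}
  Layer 1: {1}
  Layer 2: {2}
depth(2)=2, e.g. tau·tau

Answer: 2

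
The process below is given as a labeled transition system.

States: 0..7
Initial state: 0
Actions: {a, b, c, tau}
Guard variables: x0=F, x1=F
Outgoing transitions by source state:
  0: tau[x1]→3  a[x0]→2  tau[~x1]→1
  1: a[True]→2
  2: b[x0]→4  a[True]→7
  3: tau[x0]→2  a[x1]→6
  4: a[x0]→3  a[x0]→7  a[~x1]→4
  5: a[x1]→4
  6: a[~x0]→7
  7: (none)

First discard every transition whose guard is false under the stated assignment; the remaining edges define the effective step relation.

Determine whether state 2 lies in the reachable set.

Answer: REACHABLE

Analysis:
5 transition(s) survive guard evaluation.
depth 0: {0}
depth 1: {1}  cumulative {0,1}
depth 2: {2}  cumulative {0,1,2}
depth 3: {7}  cumulative {0,1,2,7}
Reachable = {0,1,2,7}
witness 2: tau·a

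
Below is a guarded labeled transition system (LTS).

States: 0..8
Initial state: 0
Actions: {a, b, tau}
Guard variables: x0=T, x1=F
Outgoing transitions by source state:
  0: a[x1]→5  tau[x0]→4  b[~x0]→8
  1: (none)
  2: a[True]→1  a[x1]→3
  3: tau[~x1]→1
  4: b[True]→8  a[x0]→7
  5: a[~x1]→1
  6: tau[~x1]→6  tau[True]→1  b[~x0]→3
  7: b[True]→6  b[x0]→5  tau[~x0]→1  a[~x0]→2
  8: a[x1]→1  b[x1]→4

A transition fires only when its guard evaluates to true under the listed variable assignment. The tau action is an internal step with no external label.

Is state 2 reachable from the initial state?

Guard filter leaves 10 enabled edge(s).
L0 = {0}
L1 = {4}  total {0,4}
L2 = {7,8}  total {0,4,7,8}
L3 = {5,6}  total {0,4,5,6,7,8}
L4 = {1}  total {0,1,4,5,6,7,8}
Reachable = {0,1,4,5,6,7,8}

Answer: UNREACHABLE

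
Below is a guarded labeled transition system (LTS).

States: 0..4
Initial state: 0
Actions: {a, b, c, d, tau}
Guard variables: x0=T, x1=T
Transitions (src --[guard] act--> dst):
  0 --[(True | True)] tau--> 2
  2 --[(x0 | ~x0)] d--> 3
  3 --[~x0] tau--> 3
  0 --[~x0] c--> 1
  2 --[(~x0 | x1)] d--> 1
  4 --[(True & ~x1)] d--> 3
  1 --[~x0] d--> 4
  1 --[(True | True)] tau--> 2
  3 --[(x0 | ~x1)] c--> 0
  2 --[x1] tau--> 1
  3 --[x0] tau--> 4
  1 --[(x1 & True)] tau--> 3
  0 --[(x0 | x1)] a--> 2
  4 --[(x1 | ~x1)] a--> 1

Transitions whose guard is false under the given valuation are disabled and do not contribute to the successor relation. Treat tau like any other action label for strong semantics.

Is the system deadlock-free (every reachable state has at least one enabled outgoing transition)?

Reachable = {0,1,2,3,4}
  0: a→2  tau→2  [deg 2]
  1: tau→2  tau→3  [deg 2]
  2: d→1  d→3  tau→1  [deg 3]
  3: c→0  tau→4  [deg 2]
  4: a→1  [deg 1]

Answer: DEADLOCK-FREE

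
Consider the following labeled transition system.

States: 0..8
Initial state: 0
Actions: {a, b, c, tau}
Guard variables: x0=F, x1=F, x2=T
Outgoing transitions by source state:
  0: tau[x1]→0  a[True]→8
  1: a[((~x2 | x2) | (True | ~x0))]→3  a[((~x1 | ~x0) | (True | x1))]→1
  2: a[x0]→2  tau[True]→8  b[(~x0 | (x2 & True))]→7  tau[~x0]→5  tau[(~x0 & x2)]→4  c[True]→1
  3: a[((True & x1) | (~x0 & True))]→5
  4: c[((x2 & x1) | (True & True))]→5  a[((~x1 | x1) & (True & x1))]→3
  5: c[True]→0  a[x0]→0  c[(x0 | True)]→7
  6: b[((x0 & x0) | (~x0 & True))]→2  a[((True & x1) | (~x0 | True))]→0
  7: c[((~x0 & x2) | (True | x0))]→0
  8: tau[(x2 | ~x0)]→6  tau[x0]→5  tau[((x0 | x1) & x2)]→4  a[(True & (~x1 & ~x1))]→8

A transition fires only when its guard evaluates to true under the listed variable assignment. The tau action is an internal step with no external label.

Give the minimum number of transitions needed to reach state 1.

Layered search for 1:
  Layer 0: {0}
  Layer 1: {8}
  Layer 2: {6}
  Layer 3: {2}
  Layer 4: {1,4,5,7}
depth(1)=4, e.g. a·tau·b·c

Answer: 4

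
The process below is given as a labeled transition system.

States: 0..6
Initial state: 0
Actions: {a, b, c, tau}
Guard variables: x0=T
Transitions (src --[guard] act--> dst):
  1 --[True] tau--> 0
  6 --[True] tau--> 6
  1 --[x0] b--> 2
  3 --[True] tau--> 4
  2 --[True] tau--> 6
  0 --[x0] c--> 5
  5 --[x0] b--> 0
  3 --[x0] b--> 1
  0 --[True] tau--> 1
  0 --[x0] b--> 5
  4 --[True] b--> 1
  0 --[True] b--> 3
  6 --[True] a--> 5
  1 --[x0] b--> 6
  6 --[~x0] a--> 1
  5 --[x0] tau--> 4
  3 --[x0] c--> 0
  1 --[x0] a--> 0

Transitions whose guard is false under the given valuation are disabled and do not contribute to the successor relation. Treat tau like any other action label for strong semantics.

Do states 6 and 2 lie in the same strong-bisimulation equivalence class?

Refine partition for ~:
  round 0: {{0,1,2,3,4,5,6}}
  round 1: {{0,3},{1},{2},{4},{5},{6}}
  round 2: {{0},{1},{2},{3},{4},{5},{6}}
stable after 3 split(s): 7 block(s)
class of 6: {6}; class of 2: {2}

Answer: NOT BISIMILAR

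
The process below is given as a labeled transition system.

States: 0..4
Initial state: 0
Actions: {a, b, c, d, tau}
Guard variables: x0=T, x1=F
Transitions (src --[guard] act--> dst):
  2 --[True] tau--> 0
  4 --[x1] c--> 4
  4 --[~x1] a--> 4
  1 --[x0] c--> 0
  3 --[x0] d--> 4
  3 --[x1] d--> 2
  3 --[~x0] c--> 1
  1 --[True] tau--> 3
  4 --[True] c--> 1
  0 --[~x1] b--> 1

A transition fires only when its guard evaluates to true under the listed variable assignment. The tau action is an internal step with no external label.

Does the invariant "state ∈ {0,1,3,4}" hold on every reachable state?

Allowed set {0,1,3,4}
Reach set: {0,1,3,4}
  0: safe
  1: safe
  3: safe
  4: safe

Answer: INVARIANT HOLDS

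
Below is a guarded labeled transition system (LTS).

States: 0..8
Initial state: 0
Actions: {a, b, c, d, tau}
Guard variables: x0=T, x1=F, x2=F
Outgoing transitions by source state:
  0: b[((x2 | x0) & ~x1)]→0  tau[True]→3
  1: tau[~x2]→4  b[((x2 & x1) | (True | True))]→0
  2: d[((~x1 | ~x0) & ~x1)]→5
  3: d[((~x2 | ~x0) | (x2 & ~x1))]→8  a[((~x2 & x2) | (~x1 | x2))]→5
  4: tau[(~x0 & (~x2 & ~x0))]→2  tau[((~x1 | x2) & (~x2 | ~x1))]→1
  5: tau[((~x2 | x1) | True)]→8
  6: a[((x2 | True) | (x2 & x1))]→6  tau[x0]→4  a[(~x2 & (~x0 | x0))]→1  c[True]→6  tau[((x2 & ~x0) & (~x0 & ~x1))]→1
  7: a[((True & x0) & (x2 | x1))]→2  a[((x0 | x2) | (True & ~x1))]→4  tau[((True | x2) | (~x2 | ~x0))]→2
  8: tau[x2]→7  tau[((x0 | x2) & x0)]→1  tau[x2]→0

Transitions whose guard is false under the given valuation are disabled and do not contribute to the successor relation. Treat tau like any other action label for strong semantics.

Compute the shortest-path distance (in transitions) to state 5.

BFS to 5:
  Layer 0: {0}
  Layer 1: {3}
  Layer 2: {5,8}
5 enters at depth 2; path tau·a

Answer: 2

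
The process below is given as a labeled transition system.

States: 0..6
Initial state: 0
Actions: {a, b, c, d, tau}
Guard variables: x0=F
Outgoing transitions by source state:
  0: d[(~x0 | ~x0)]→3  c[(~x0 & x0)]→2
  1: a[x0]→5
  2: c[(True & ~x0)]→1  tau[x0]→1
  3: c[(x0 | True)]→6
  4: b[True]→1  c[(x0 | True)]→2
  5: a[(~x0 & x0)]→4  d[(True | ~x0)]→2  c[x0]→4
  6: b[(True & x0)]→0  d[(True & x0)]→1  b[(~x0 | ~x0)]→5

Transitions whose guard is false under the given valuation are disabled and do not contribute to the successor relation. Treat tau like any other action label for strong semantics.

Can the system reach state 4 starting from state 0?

Answer: UNREACHABLE

Analysis:
After dropping false guards: 7 live edges.
depth 0: {0}
depth 1: {3}  cumulative {0,3}
depth 2: {6}  cumulative {0,3,6}
depth 3: {5}  cumulative {0,3,5,6}
depth 4: {2}  cumulative {0,2,3,5,6}
depth 5: {1}  cumulative {0,1,2,3,5,6}
R = {0,1,2,3,5,6}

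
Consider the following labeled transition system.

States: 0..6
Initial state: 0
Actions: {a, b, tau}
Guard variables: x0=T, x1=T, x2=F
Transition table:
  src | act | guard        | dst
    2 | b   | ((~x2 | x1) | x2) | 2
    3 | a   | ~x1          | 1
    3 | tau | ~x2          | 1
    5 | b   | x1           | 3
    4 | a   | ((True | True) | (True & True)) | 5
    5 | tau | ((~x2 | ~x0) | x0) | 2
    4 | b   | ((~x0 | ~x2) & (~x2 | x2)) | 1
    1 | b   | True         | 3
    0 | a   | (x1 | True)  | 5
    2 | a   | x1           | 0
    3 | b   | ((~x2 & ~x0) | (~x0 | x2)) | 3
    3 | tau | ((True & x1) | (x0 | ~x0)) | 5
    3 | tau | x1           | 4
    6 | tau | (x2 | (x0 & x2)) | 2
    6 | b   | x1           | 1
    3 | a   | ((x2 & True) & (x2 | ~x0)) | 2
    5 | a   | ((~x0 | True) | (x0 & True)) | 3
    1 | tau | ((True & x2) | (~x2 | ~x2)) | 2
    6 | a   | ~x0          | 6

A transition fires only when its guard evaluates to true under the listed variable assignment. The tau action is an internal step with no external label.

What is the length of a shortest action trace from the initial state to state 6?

Layered search for 6:
  Layer 0: {0}
  Layer 1: {5}
  Layer 2: {2,3}
  Layer 3: {1,4}
6 never appears.

Answer: UNREACHABLE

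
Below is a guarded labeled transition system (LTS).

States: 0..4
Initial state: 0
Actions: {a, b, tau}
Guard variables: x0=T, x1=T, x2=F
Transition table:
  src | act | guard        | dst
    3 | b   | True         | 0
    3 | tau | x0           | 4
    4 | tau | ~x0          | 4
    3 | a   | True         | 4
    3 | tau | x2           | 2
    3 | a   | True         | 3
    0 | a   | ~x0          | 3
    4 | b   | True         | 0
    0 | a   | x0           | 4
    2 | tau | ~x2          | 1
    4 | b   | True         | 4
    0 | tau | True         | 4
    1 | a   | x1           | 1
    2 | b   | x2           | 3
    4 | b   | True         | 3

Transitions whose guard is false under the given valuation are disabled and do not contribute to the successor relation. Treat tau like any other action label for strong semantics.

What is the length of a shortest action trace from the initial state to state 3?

Layered search for 3:
  L0 = {0}
  L1 = {4}
  L2 = {3}
3 enters at depth 2; path a·b

Answer: 2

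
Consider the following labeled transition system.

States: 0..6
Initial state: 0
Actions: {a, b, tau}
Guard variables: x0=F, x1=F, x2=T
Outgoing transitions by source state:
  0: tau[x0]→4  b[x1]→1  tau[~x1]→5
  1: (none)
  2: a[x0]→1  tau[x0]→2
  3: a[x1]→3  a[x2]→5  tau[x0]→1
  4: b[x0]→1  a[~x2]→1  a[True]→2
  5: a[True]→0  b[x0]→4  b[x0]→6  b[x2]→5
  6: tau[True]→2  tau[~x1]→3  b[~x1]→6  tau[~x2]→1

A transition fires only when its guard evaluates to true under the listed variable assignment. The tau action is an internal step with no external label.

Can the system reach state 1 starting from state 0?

Answer: UNREACHABLE

Working:
After dropping false guards: 8 live edges.
L0 = {0}
L1 = {5}  now seen {0,5}
R = {0,5}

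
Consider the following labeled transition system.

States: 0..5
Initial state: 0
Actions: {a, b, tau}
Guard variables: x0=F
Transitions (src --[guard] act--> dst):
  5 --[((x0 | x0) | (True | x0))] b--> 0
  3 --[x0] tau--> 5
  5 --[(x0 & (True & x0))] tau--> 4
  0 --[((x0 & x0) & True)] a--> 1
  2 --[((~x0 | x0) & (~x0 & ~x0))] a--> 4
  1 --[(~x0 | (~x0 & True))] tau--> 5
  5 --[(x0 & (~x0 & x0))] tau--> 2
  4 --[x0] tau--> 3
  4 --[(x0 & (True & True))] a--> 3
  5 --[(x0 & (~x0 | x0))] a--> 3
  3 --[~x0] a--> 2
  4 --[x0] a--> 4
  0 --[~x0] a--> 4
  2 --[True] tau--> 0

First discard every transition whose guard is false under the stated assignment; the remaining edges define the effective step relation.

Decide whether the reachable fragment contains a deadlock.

Answer: DEADLOCK at state 4

Analysis:
Reachable = {0,4}
  0: a→4  [deg 1]
  4: ∅  [deadlock]
Path to 4: a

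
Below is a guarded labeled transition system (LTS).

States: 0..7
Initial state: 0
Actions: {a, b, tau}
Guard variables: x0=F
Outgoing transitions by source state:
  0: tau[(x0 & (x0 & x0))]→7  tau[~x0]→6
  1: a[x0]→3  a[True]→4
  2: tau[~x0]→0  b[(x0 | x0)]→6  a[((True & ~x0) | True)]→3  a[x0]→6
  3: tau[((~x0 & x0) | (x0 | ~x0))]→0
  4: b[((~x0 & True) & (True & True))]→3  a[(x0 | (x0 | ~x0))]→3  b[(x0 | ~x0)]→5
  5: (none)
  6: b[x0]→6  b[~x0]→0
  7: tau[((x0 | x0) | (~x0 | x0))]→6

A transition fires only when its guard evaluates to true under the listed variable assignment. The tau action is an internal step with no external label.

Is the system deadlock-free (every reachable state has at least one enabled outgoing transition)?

R = {0,6}
  0: tau→6  [deg 1]
  6: b→0  [deg 1]

Answer: DEADLOCK-FREE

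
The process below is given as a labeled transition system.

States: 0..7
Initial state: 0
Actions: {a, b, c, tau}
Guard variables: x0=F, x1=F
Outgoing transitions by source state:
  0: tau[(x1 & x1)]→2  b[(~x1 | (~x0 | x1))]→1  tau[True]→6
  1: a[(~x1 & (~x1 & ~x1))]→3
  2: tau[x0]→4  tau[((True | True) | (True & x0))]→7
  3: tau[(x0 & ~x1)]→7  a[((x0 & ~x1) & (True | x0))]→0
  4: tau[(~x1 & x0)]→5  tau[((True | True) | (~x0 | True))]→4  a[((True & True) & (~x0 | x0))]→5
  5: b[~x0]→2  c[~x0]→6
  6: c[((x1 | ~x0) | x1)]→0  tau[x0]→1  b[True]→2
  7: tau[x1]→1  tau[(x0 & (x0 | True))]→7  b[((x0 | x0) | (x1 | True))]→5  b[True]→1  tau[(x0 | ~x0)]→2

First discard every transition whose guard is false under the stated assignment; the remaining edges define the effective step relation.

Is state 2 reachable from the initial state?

13 transition(s) survive guard evaluation.
depth 0: {0}
depth 1: {1,6}  cumulative {0,1,6}
depth 2: {2,3}  cumulative {0,1,2,3,6}
depth 3: {7}  cumulative {0,1,2,3,6,7}
depth 4: {5}  cumulative {0,1,2,3,5,6,7}
Reachable = {0,1,2,3,5,6,7}
witness 2: tau·b

Answer: REACHABLE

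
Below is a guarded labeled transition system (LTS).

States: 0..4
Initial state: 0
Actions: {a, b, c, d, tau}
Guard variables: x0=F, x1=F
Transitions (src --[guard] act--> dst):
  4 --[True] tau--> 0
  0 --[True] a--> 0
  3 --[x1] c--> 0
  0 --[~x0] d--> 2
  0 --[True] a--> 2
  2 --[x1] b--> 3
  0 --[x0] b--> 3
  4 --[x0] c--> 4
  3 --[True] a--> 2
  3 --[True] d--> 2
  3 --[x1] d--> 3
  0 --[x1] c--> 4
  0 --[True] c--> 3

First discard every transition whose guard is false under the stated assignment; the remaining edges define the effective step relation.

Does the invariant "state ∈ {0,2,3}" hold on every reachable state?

Allowed set {0,2,3}
Reachable = {0,2,3}
  0: ✓
  2: ✓
  3: ✓

Answer: INVARIANT HOLDS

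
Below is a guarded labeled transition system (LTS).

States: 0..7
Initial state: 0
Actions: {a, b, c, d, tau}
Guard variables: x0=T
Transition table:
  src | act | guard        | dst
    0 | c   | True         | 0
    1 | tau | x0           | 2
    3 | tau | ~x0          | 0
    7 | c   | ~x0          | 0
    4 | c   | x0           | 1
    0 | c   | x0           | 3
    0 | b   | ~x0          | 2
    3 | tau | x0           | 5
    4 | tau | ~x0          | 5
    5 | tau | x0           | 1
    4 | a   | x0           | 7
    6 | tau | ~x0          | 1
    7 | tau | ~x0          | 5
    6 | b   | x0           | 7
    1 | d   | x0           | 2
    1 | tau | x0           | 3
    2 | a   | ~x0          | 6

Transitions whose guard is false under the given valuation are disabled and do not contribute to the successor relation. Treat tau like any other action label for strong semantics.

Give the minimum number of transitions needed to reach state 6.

Answer: UNREACHABLE

Analysis:
Breadth-first toward 6:
  L0 = {0}
  L1 = {3}
  L2 = {5}
  L3 = {1}
  L4 = {2}
6 never appears.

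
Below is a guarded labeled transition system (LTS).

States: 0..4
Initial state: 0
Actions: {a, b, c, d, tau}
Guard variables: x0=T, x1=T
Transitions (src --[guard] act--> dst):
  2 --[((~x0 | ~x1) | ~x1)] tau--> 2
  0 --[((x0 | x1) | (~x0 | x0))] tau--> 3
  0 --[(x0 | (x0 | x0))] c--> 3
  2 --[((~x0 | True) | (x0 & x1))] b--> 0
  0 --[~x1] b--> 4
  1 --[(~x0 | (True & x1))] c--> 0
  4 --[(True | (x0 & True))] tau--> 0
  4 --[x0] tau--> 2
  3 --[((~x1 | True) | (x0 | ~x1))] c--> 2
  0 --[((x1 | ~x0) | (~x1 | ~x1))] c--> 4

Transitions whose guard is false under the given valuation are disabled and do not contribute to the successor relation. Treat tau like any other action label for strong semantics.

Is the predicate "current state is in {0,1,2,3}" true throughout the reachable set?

Inv-set: {0,1,2,3}
Reach set: {0,2,3,4}
  0: safe
  2: safe
  3: safe
  4: outside
counterexample path to 4: c

Answer: INVARIANT VIOLATED at state 4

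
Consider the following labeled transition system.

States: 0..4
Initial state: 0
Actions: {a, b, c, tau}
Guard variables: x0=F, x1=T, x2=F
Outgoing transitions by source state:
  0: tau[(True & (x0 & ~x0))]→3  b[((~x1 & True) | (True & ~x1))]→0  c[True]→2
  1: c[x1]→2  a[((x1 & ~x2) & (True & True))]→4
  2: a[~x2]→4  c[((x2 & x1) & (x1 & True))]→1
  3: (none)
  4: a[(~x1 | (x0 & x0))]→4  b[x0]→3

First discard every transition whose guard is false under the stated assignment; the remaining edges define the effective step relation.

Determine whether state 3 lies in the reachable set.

Answer: UNREACHABLE

Trace:
After dropping false guards: 4 live edges.
L0 = {0}
L1 = {2}  total {0,2}
L2 = {4}  total {0,2,4}
R = {0,2,4}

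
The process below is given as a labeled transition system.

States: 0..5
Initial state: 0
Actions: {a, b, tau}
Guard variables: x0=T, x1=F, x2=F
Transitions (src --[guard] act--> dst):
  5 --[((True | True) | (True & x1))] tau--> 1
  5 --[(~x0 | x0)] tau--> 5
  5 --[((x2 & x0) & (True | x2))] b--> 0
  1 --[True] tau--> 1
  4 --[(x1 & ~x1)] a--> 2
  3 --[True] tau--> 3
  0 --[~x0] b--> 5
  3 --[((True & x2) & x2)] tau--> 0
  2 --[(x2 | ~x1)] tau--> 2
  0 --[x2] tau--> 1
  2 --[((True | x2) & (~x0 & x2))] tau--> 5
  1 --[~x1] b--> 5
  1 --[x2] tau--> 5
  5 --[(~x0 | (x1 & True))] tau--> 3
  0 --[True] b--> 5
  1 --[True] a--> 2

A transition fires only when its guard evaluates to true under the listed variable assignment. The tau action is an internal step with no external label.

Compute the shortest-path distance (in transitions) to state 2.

Answer: 3

Working:
Breadth-first toward 2:
  L0 = {0}
  L1 = {5}
  L2 = {1}
  L3 = {2}
depth(2)=3, e.g. b·tau·a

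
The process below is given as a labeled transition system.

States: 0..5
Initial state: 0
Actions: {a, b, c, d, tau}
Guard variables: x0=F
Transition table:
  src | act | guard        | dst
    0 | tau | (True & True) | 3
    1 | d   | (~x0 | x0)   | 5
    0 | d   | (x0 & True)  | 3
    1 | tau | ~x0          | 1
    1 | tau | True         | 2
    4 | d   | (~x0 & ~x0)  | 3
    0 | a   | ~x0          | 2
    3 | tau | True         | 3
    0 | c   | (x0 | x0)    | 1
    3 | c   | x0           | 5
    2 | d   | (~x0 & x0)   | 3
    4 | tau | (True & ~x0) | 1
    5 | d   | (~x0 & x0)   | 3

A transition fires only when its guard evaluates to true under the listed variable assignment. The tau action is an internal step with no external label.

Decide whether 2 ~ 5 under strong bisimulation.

Compute ~ classes (split until stable):
  π0 = {{0,1,2,3,4,5}}
  π1 = {{0},{1,4},{2,5},{3}}
  π2 = {{0},{1},{2,5},{3},{4}}
5 equivalence class(es) (converged in 3)
class of 2: {2,5}; class of 5: {2,5}

Answer: BISIMILAR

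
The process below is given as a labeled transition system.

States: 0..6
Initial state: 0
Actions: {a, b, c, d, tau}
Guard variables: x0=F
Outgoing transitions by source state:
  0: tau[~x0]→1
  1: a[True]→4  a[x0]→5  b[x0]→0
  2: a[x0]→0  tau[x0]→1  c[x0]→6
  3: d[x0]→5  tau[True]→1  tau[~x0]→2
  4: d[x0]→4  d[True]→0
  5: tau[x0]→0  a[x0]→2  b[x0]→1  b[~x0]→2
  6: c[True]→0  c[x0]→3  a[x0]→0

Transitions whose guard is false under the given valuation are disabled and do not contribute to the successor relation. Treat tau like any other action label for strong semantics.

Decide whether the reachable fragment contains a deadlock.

Reachable = {0,1,4}
  0: tau→1  [deg 1]
  1: a→4  [deg 1]
  4: d→0  [deg 1]

Answer: DEADLOCK-FREE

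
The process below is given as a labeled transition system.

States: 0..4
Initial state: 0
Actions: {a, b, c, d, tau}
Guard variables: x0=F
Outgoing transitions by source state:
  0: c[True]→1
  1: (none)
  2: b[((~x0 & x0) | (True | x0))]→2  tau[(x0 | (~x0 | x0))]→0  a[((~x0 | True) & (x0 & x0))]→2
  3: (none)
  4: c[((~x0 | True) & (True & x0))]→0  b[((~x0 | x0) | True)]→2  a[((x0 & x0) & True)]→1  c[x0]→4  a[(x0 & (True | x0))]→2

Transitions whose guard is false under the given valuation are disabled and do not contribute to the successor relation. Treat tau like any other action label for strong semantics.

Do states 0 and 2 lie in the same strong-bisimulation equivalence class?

Compute ~ classes (split until stable):
  π0 = {{0,1,2,3,4}}
  π1 = {{0},{1,3},{2},{4}}
Fixed point at round 2; 4 class(es).
0∈{0}, 2∈{2}

Answer: NOT BISIMILAR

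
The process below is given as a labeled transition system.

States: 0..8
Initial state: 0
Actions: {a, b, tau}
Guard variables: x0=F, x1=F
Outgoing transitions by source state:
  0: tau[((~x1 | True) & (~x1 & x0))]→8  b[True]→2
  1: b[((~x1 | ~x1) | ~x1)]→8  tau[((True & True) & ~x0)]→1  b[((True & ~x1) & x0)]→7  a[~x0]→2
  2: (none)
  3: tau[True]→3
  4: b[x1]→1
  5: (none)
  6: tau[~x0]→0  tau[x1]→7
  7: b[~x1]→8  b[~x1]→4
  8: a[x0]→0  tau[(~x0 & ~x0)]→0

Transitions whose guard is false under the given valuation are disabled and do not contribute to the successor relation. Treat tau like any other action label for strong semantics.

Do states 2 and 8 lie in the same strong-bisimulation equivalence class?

Compute ~ classes (split until stable):
  round 0: {{0,1,2,3,4,5,6,7,8}}
  round 1: {{0,7},{1},{2,4,5},{3,6,8}}
  round 2: {{0},{1},{2,4,5},{3},{6,8},{7}}
Fixed point at round 3; 6 class(es).
class of 2: {2,4,5}; class of 8: {6,8}

Answer: NOT BISIMILAR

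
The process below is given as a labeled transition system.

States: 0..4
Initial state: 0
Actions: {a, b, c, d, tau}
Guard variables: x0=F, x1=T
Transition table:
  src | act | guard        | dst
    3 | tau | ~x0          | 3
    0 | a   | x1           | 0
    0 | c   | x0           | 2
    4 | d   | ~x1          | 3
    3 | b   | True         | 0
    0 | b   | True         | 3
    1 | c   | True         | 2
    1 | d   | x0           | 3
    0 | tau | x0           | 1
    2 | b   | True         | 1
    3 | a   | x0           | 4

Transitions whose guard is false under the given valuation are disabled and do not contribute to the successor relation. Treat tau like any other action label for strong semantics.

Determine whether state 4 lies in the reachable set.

After dropping false guards: 6 live edges.
L0 = {0}
L1 = {3}  total {0,3}
Reach set: {0,3}

Answer: UNREACHABLE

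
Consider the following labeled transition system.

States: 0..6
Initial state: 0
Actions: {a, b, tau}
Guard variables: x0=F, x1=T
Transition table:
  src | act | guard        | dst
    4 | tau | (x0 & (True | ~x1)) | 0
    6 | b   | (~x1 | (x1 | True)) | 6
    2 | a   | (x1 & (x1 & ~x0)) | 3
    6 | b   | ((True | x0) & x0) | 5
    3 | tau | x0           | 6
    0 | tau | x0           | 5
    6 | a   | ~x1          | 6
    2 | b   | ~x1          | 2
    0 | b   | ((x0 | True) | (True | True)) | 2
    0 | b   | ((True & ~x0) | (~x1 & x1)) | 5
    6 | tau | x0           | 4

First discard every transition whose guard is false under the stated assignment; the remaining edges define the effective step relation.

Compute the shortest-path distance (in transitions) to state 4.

BFS to 4:
  L0 = {0}
  L1 = {2,5}
  L2 = {3}
4 never appears.

Answer: UNREACHABLE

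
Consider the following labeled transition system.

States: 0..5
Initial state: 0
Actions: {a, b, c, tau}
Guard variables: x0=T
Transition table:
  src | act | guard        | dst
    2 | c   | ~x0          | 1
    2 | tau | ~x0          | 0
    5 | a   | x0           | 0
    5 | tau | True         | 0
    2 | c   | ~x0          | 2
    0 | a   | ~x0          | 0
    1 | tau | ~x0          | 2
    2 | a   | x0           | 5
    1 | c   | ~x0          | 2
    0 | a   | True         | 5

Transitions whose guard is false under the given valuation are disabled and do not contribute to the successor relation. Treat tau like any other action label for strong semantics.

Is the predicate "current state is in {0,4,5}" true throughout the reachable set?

Answer: INVARIANT HOLDS

Working:
Inv-set: {0,4,5}
Reachable = {0,5}
  0: safe
  5: safe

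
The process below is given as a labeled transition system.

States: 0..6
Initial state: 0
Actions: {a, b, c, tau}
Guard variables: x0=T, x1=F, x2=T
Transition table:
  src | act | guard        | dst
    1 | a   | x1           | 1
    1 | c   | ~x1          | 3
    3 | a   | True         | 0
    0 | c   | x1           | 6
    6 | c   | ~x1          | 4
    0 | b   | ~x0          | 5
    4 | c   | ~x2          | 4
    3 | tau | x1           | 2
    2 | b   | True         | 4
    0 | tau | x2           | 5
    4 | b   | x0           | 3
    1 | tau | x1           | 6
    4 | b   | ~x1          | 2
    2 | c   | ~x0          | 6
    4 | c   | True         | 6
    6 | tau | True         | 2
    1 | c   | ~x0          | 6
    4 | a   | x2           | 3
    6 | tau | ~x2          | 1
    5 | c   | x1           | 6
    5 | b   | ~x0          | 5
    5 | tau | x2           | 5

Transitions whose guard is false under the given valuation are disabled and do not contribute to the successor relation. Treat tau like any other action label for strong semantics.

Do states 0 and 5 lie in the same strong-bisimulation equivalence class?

Answer: BISIMILAR

Analysis:
Bisimulation quotient by refinement:
  P[0] = {{0,1,2,3,4,5,6}}
  P[1] = {{0,5},{1},{2},{3},{4},{6}}
stable after 2 split(s): 6 block(s)
0∈{0,5}, 5∈{0,5}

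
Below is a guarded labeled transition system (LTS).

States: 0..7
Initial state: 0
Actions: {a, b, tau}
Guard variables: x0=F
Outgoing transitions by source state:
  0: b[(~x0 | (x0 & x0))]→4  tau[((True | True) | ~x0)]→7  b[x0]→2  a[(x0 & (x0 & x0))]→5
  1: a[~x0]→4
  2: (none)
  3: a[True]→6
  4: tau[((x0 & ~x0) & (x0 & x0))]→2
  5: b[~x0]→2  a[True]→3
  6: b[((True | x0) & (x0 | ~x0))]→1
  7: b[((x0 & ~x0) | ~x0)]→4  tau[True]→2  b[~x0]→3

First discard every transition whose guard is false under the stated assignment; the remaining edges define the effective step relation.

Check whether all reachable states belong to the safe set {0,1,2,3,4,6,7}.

Answer: INVARIANT HOLDS

Analysis:
Safe = {0,1,2,3,4,6,7}
R = {0,1,2,3,4,6,7}
  0: ok
  1: ok
  2: ok
  3: ok
  4: ok
  6: ok
  7: ok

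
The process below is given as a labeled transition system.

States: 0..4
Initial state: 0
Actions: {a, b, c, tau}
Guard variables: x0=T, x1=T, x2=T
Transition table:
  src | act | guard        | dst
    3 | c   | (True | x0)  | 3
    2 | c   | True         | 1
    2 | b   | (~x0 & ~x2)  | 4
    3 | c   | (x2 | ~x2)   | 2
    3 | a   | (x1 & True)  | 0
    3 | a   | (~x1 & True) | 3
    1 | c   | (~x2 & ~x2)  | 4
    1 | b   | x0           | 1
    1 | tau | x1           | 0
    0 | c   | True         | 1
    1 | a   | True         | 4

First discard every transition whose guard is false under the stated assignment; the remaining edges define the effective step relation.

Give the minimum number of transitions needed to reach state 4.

Breadth-first toward 4:
  L0 = {0}
  L1 = {1}
  L2 = {4}
first hit 4 at d=2 via c·a

Answer: 2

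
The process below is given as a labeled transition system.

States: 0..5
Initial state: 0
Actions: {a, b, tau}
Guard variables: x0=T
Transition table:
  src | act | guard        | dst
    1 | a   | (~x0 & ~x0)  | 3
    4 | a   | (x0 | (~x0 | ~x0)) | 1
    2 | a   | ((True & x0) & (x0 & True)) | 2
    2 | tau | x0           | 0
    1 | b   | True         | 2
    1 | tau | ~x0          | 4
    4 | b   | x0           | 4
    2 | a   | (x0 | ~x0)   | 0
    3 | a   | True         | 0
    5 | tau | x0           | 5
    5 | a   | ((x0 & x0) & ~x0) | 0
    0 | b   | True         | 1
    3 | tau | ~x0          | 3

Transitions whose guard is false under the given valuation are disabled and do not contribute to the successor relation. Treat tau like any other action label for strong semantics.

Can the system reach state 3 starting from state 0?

Guard filter leaves 9 enabled edge(s).
depth 0: {0}
depth 1: {1}  cumulative {0,1}
depth 2: {2}  cumulative {0,1,2}
Reach set: {0,1,2}

Answer: UNREACHABLE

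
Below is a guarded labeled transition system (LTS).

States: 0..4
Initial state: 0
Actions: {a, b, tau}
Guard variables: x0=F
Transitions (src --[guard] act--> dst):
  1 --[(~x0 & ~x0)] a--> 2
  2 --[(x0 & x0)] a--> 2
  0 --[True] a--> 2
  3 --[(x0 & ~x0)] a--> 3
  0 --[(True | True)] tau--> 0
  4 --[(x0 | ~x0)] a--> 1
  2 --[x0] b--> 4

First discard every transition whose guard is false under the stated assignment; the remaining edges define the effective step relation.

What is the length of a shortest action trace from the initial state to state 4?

Answer: UNREACHABLE

Working:
Layered search for 4:
  L0 = {0}
  L1 = {2}
4 never appears.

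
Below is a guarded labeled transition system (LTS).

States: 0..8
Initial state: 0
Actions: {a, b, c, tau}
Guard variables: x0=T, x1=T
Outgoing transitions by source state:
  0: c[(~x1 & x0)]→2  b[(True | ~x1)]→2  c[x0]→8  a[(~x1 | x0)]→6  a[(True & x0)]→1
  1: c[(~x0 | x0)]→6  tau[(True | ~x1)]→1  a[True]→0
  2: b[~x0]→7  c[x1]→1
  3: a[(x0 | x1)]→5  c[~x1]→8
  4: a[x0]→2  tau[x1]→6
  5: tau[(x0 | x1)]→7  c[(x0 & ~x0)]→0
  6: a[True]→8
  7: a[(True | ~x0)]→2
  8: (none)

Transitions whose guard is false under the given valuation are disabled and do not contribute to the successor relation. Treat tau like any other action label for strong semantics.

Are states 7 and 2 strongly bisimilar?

Answer: NOT BISIMILAR

Trace:
Bisimulation quotient by refinement:
  round 0: {{0,1,2,3,4,5,6,7,8}}
  round 1: {{0},{1},{2},{3,6,7},{4},{5},{8}}
  round 2: {{0},{1},{2},{3},{4},{5},{6},{7},{8}}
Fixed point at round 3; 9 class(es).
7∈{7}, 2∈{2}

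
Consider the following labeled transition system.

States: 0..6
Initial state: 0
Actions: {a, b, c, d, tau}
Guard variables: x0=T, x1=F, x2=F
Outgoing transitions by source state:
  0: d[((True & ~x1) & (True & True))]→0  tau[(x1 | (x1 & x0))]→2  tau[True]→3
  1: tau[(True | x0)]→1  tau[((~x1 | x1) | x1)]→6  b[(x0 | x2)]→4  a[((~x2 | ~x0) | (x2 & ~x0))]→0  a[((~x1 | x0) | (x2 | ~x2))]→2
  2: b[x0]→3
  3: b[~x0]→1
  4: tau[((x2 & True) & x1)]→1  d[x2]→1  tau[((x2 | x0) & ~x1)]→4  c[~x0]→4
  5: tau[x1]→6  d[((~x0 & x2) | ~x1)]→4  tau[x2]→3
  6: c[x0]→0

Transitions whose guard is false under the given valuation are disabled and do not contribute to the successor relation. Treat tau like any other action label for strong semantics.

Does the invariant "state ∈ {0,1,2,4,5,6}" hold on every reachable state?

Answer: INVARIANT VIOLATED at state 3

Analysis:
Safe = {0,1,2,4,5,6}
Reachable = {0,3}
  0: ✓
  3: outside
reach 3 via tau — violates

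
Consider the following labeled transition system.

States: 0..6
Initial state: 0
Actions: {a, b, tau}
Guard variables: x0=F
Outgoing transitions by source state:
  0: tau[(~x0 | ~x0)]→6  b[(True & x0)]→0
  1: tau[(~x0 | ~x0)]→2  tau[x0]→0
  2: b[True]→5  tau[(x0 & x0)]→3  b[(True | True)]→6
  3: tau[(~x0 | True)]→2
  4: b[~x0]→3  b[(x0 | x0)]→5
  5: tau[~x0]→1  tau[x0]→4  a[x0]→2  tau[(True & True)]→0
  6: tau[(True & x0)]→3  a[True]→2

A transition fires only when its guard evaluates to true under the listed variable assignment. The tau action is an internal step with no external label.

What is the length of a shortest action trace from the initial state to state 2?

Layered search for 2:
  Layer 0: {0}
  Layer 1: {6}
  Layer 2: {2}
depth(2)=2, e.g. tau·a

Answer: 2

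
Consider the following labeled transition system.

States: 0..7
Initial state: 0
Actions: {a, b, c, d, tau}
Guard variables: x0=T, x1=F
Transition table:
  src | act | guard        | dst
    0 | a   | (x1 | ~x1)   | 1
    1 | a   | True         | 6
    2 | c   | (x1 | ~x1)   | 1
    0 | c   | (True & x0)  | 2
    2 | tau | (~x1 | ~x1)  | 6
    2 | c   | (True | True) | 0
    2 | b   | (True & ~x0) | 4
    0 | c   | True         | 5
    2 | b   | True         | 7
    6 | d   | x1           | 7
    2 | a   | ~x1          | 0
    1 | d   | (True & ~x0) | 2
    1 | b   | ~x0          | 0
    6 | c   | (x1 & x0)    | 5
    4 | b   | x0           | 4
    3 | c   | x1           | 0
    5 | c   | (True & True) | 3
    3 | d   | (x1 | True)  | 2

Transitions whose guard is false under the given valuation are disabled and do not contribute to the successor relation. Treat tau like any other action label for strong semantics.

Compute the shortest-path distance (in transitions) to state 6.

BFS to 6:
  L0 = {0}
  L1 = {1,2,5}
  L2 = {3,6,7}
first hit 6 at d=2 via a·a

Answer: 2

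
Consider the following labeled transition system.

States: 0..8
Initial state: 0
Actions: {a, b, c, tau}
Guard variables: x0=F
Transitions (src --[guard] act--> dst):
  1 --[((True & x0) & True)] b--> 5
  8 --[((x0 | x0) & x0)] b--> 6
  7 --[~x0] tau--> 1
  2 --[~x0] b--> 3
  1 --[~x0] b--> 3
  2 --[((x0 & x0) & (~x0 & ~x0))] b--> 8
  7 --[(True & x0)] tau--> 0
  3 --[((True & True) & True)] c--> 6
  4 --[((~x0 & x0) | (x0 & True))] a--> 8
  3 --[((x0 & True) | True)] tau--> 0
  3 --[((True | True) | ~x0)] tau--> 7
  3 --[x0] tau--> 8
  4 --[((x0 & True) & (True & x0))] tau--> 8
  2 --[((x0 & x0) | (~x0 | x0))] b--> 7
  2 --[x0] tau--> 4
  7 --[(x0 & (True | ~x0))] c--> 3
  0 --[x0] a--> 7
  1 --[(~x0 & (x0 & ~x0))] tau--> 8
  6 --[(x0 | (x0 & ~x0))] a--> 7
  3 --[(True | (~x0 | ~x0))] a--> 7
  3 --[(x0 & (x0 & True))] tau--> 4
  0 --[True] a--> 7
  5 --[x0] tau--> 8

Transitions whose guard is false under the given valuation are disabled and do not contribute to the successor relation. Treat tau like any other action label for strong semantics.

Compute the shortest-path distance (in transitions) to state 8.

Breadth-first toward 8:
  Layer 0: {0}
  Layer 1: {7}
  Layer 2: {1}
  Layer 3: {3}
  Layer 4: {6}
8 never appears.

Answer: UNREACHABLE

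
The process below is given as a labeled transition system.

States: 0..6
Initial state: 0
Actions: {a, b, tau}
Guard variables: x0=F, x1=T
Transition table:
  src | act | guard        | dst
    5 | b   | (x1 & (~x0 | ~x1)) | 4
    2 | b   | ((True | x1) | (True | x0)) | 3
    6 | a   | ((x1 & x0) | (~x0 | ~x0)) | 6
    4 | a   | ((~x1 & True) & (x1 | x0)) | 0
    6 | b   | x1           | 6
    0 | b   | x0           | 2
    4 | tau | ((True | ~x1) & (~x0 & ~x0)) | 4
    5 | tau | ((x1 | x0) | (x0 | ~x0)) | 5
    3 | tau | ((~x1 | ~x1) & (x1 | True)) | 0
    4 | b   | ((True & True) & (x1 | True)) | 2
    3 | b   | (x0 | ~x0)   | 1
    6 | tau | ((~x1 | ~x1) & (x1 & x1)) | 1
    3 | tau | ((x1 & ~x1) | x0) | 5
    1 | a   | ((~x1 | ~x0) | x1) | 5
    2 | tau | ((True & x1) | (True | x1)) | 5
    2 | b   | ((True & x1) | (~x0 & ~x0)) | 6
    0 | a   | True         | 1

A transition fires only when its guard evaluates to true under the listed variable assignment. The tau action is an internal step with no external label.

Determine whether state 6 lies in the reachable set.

12 transition(s) survive guard evaluation.
Layer 0: {0}
Layer 1: {1}  now seen {0,1}
Layer 2: {5}  now seen {0,1,5}
Layer 3: {4}  now seen {0,1,4,5}
Layer 4: {2}  now seen {0,1,2,4,5}
Layer 5: {3,6}  now seen {0,1,2,3,4,5,6}
Reachable = {0,1,2,3,4,5,6}
Path to 6: a·a·b·b·b

Answer: REACHABLE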